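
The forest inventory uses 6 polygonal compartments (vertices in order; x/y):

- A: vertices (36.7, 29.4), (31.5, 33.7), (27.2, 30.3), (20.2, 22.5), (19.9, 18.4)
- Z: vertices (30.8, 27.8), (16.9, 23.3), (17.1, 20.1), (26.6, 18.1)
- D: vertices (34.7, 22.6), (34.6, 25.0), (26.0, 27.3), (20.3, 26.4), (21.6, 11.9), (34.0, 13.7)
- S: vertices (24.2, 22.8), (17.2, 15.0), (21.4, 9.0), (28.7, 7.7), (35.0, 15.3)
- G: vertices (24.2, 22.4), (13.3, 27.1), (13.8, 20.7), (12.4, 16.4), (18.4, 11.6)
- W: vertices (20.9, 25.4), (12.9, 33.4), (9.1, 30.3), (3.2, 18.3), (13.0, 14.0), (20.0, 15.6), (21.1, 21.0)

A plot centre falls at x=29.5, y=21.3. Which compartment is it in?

Cast a ray rightward from (29.5, 21.3). For each polygon, the edges (by vertex number in listed order) whose endpoints lie on opposite sides of y = 21.3, where each meets that height, and whether that is right or left of the point:
A: 4–5 at x≈20.11 (left), 5–1 at x≈24.33 (left) → 0 crossings.
Z: 2–3 at x≈17.03 (left), 4–1 at x≈27.99 (left) → 0 crossings.
D: 4–5 at x≈20.76 (left), 6–1 at x≈34.60 (right) → 1 crossing.
S: 1–2 at x≈22.85 (left), 5–1 at x≈26.36 (left) → 0 crossings.
G: 2–3 at x≈13.75 (left), 5–1 at x≈23.61 (left) → 0 crossings.
W: 3–4 at x≈4.67 (left), 7–1 at x≈21.09 (left) → 0 crossings.
Only D has an odd count, so the point is inside D.

D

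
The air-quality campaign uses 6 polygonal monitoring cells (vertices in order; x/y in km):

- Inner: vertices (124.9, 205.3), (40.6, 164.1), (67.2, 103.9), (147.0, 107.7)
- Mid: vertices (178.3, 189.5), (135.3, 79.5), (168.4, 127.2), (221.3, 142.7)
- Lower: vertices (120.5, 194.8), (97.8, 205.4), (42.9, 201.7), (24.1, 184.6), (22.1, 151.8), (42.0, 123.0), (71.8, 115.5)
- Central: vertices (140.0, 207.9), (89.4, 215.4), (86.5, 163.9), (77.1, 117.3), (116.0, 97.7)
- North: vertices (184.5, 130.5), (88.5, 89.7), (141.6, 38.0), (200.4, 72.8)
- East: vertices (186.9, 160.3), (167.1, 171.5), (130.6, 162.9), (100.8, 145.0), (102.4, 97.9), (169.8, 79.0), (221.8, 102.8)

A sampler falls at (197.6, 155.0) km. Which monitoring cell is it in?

Cast a ray rightward from (197.6, 155.0). For each polygon, the edges (by vertex number in listed order) whose endpoints lie on opposite sides of y = 155.0, where each meets that height, and whether that is right or left of the point:
Inner: 2–3 at x≈44.62 (left), 4–1 at x≈136.29 (left) → 0 crossings.
Mid: 1–2 at x≈164.81 (left), 4–1 at x≈210.00 (right) → 1 crossing.
Lower: 4–5 at x≈22.30 (left), 7–1 at x≈96.06 (left) → 0 crossings.
Central: 3–4 at x≈84.70 (left), 5–1 at x≈128.48 (left) → 0 crossings.
North: no edge straddles that height → 0 crossings.
East: 3–4 at x≈117.45 (left), 7–1 at x≈190.12 (left) → 0 crossings.
Only Mid has an odd count, so the point is inside Mid.

Mid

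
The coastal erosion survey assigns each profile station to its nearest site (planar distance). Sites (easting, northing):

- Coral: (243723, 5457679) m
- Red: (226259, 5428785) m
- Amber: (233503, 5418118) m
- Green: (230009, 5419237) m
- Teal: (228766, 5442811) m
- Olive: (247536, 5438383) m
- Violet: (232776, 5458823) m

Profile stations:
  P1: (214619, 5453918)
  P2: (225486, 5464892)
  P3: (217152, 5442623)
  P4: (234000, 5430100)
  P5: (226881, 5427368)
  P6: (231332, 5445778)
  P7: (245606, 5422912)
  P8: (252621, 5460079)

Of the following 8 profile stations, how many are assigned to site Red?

P1 → Teal
P2 → Violet
P3 → Teal
P4 → Red
P5 → Red
P6 → Teal
P7 → Amber
P8 → Coral
2 of the 8 go to Red.

2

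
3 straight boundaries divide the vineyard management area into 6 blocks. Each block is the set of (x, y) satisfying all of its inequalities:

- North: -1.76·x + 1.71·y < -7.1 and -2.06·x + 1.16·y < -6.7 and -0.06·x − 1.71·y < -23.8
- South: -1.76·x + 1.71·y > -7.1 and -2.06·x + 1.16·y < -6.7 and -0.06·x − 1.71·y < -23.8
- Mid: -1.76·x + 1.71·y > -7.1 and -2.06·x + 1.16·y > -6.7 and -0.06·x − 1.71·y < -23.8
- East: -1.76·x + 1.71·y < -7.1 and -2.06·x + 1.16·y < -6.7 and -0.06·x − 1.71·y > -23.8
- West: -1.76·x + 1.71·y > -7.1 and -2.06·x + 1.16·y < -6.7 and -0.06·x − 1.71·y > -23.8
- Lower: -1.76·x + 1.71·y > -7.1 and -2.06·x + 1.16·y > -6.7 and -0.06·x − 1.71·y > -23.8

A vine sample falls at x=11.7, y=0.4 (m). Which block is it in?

East

-1.76·11.7 + 1.71·0.4 = -19.908, which is < -7.1
-2.06·11.7 + 1.16·0.4 = -23.638, which is < -6.7
-0.06·11.7 − 1.71·0.4 = -1.386, which is > -23.8
This sign pattern matches East.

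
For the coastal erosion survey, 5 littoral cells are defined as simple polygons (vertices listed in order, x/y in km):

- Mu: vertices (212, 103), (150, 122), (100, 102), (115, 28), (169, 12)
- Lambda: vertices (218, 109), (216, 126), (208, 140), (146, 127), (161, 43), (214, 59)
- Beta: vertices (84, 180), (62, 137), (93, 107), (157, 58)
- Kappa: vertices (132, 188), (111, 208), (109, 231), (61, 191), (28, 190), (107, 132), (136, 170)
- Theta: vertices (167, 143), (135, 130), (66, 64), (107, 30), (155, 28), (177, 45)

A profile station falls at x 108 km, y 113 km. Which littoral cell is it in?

Beta

Cast a ray rightward from (108, 113). For each polygon, the edges (by vertex number in listed order) whose endpoints lie on opposite sides of y = 113, where each meets that height, and whether that is right or left of the point:
Mu: 1–2 at x≈179.4 (right), 2–3 at x≈127.5 (right) → 2 crossings.
Lambda: 1–2 at x≈217.5 (right), 4–5 at x≈148.5 (right) → 2 crossings.
Beta: 2–3 at x≈86.8 (left), 4–1 at x≈124.1 (right) → 1 crossing.
Kappa: no edge straddles that height → 0 crossings.
Theta: 2–3 at x≈117.2 (right), 6–1 at x≈170.1 (right) → 2 crossings.
Only Beta has an odd count, so the point is inside Beta.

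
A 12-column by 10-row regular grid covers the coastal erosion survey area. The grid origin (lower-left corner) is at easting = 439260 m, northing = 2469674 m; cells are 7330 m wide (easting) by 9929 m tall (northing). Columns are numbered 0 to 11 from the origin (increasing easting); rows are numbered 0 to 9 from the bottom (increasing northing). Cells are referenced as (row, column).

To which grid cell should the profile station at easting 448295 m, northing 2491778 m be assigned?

(2, 1)

Column index: ⌊(448295 − 439260) / 7330⌋ = ⌊1.233⌋ = 1
Row offset from origin: ⌊(2491778 − 2469674) / 9929⌋ = ⌊2.226⌋ = 2 → row 2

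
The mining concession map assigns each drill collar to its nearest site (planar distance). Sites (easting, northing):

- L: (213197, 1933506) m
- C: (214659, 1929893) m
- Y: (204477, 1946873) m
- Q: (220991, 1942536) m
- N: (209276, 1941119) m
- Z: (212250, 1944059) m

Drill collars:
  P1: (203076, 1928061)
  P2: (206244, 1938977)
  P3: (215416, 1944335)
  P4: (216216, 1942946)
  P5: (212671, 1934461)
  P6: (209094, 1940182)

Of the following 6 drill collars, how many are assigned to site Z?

2

P1 → L
P2 → N
P3 → Z
P4 → Z
P5 → L
P6 → N
2 of the 6 go to Z.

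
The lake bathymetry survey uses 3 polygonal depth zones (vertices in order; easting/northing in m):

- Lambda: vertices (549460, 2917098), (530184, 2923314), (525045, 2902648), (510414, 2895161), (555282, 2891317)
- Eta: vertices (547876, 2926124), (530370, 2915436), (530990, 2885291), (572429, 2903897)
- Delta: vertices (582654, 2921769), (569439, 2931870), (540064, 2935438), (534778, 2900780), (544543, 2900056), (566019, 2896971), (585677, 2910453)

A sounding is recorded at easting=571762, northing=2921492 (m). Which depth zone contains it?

Delta

Cast a ray rightward from (571762, 2921492). For each polygon, the edges (by vertex number in listed order) whose endpoints lie on opposite sides of northing = 2921492, where each meets that height, and whether that is right or left of the point:
Lambda: 1–2 at easting≈535834.1 (left), 2–3 at easting≈529730.9 (left) → 0 crossings.
Eta: 1–2 at easting≈540289.2 (left), 4–1 at easting≈552992.7 (left) → 0 crossings.
Delta: 3–4 at easting≈537937.0 (left), 7–1 at easting≈582728.0 (right) → 1 crossing.
Only Delta has an odd count, so the point is inside Delta.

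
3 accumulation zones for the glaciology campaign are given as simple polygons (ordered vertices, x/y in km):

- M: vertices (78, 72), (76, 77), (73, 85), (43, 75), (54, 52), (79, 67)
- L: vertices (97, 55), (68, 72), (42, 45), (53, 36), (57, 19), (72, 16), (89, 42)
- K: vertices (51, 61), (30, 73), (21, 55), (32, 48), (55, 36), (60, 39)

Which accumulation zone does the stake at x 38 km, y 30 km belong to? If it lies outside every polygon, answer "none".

Cast a ray rightward from (38, 30). For each polygon, the edges (by vertex number in listed order) whose endpoints lie on opposite sides of y = 30, where each meets that height, and whether that is right or left of the point:
M: no edge straddles that height → 0 crossings.
L: 4–5 at x≈54.4 (right), 6–7 at x≈81.2 (right) → 2 crossings.
K: no edge straddles that height → 0 crossings.
All counts are even, so the point lies outside every listed polygon.

none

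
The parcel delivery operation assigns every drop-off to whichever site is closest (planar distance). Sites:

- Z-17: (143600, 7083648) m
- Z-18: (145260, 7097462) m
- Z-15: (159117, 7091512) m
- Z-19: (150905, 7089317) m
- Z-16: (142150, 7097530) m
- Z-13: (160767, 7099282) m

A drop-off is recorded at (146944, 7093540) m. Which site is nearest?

Z-18

Squared distances to each site:
Z-17: 109034000.000; Z-18: 18217940.000; Z-15: 152294713.000; Z-19: 33523250.000; Z-16: 38902536.000; Z-13: 224045893.000.
Minimum at Z-18.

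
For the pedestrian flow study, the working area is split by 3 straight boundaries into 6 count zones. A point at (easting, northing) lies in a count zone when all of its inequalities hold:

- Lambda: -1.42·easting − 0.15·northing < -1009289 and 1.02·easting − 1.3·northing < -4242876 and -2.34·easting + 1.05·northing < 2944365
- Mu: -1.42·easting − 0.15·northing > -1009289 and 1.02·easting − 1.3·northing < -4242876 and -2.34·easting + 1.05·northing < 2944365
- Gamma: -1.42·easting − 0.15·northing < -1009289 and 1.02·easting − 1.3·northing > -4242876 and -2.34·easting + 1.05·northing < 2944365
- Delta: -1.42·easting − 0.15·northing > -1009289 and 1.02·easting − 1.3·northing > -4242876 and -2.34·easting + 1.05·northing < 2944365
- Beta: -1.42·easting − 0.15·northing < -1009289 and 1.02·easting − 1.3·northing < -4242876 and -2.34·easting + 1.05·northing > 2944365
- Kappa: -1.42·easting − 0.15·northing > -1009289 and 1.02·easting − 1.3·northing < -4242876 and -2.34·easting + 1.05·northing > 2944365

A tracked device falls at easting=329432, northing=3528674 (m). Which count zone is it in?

Mu

-1.42·329432 − 0.15·3528674 = -997094.540, which is > -1009289
1.02·329432 − 1.3·3528674 = -4251255.560, which is < -4242876
-2.34·329432 + 1.05·3528674 = 2934236.820, which is < 2944365
This sign pattern matches Mu.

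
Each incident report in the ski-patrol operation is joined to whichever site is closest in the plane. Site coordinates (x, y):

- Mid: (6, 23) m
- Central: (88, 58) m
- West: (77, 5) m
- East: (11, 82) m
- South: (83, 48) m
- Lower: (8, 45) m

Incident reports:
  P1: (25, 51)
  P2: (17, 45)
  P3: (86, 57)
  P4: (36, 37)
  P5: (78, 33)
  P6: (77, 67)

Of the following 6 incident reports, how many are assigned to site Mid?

P1 → Lower
P2 → Lower
P3 → Central
P4 → Lower
P5 → South
P6 → Central
0 of the 6 go to Mid.

0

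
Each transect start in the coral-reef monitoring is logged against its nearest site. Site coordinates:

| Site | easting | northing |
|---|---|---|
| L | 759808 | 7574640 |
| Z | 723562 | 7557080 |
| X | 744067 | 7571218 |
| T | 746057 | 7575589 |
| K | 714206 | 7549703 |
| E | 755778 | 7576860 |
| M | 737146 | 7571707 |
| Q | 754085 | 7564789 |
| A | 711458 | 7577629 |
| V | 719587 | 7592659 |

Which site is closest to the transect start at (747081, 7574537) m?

T

Squared distances to each site:
L: 161987138.000; Z: 857890210.000; X: 20099957.000; T: 2155280.000; K: 1697493181.000; E: 81034138.000; M: 106713125.000; Q: 144079520.000; A: 1278558593.000; V: 1084326920.000.
Minimum at T.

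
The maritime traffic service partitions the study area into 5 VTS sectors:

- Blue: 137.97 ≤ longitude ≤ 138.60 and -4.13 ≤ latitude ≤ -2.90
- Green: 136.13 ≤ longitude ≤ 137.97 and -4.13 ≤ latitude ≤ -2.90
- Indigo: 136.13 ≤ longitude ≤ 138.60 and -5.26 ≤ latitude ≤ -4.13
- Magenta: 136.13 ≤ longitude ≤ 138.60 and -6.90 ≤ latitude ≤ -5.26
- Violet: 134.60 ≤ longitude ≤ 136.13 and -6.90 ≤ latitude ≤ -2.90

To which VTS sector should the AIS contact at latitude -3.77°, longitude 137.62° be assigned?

Green

The point has longitude = 137.62 and latitude = -3.77.
Only Green satisfies 136.13 ≤ longitude ≤ 137.97 and -4.13 ≤ latitude ≤ -2.90.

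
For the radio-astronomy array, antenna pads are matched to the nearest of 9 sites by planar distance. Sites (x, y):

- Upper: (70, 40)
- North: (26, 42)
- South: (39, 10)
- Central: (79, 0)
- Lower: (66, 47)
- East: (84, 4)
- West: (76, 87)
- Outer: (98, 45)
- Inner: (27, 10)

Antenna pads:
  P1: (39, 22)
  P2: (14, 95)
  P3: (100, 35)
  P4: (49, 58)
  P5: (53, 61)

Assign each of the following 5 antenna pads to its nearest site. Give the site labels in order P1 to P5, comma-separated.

South, North, Outer, Lower, Lower

P1 → South (d²=144.00)
P2 → North (d²=2953.00)
P3 → Outer (d²=104.00)
P4 → Lower (d²=410.00)
P5 → Lower (d²=365.00)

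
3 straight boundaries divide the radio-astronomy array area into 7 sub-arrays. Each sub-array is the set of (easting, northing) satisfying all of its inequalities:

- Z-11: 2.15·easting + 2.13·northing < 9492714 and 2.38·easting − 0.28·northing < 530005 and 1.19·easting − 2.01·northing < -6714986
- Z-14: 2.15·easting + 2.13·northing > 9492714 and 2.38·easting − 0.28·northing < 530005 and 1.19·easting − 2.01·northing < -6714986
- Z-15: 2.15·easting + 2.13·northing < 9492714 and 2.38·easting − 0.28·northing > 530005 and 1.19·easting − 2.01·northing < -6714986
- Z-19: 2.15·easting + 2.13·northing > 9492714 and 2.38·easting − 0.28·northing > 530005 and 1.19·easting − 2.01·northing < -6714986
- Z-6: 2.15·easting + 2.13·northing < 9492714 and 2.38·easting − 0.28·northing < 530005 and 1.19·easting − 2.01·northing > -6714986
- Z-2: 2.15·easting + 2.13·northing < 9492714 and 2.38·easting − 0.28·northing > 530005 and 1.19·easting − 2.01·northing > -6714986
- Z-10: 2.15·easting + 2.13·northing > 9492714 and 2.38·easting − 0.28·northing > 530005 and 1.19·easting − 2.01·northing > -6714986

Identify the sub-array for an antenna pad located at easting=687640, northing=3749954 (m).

2.15·687640 + 2.13·3749954 = 9465828.020, which is < 9492714
2.38·687640 − 0.28·3749954 = 586596.080, which is > 530005
1.19·687640 − 2.01·3749954 = -6719115.940, which is < -6714986
This sign pattern matches Z-15.

Z-15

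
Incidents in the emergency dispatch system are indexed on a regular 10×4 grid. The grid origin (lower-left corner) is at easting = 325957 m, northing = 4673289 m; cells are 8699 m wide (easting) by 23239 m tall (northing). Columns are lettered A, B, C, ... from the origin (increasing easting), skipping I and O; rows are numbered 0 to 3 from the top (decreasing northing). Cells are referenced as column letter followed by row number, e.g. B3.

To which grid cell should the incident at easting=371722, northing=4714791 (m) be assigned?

F2

Column index: ⌊(371722 − 325957) / 8699⌋ = ⌊5.261⌋ = 5 → column F
Row offset from origin: ⌊(4714791 − 4673289) / 23239⌋ = ⌊1.786⌋ = 1 → row 2 (counted from top)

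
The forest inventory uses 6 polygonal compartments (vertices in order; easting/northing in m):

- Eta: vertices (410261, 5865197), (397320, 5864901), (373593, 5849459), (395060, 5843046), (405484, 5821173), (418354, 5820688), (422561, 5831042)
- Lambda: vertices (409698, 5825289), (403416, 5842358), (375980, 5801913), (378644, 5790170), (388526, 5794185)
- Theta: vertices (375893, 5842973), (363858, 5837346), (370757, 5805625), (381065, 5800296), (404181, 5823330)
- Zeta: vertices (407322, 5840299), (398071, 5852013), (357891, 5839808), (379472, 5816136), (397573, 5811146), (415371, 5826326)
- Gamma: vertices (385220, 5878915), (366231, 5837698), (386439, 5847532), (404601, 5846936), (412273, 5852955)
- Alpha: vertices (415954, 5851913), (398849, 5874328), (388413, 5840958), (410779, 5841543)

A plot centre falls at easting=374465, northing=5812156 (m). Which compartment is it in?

Cast a ray rightward from (374465, 5812156). For each polygon, the edges (by vertex number in listed order) whose endpoints lie on opposite sides of northing = 5812156, where each meets that height, and whether that is right or left of the point:
Eta: no edge straddles that height → 0 crossings.
Lambda: 2–3 at easting≈382928.4 (right), 5–1 at easting≈400758.6 (right) → 2 crossings.
Theta: 2–3 at easting≈369336.6 (left), 4–5 at easting≈392967.2 (right) → 1 crossing.
Zeta: 4–5 at easting≈393909.3 (right), 5–6 at easting≈398757.2 (right) → 2 crossings.
Gamma: no edge straddles that height → 0 crossings.
Alpha: no edge straddles that height → 0 crossings.
Only Theta has an odd count, so the point is inside Theta.

Theta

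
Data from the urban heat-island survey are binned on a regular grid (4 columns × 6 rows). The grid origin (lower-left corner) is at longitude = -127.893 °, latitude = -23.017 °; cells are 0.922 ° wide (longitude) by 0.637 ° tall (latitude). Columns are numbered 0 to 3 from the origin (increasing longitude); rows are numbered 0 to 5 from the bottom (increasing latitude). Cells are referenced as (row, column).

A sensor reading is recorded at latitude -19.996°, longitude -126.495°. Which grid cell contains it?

(4, 1)

Column index: ⌊(-126.495 − -127.893) / 0.922⌋ = ⌊1.516⌋ = 1
Row offset from origin: ⌊(-19.996 − -23.017) / 0.637⌋ = ⌊4.743⌋ = 4 → row 4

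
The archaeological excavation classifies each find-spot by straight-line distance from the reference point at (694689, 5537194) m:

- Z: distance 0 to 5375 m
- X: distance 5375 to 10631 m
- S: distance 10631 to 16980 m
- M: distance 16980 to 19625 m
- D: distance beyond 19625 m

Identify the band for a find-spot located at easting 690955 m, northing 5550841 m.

Distance = √((690955−694689)² + (5550841−5537194)²) = √(13942756.000 + 186240609.000) = 14148.617 m.
10631 ≤ 14148.617 < 16980 → S.

S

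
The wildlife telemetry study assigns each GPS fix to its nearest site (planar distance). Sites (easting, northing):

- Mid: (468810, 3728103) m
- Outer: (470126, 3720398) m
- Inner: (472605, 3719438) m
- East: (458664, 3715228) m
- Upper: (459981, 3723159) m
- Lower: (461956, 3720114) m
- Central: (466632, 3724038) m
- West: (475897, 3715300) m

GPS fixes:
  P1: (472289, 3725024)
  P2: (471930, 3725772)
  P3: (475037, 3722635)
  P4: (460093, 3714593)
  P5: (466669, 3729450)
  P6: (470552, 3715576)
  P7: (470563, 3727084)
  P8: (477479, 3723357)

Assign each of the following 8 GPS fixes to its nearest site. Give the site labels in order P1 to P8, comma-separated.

Mid, Mid, Inner, East, Mid, Inner, Mid, Inner

P1 → Mid (d²=21583682.00)
P2 → Mid (d²=15167961.00)
P3 → Inner (d²=16135433.00)
P4 → East (d²=2445266.00)
P5 → Mid (d²=6398290.00)
P6 → Inner (d²=19129853.00)
P7 → Mid (d²=4111370.00)
P8 → Inner (d²=39114437.00)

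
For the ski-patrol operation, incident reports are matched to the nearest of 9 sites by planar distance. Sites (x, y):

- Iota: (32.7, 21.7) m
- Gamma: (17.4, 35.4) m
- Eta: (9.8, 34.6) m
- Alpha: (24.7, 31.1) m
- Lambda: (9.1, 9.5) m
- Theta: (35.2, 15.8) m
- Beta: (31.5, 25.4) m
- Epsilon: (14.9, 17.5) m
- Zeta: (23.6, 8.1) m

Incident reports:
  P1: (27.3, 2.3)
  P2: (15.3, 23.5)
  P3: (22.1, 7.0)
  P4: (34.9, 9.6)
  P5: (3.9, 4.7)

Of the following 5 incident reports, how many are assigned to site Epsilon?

1

P1 → Zeta
P2 → Epsilon
P3 → Zeta
P4 → Theta
P5 → Lambda
1 of the 5 goes to Epsilon.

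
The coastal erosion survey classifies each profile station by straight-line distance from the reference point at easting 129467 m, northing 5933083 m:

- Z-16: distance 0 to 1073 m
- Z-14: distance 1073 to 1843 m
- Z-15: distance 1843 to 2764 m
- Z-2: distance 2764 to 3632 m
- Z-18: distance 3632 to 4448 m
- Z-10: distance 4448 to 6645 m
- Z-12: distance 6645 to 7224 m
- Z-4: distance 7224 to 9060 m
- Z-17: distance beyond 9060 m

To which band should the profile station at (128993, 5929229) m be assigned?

Distance = √((128993−129467)² + (5929229−5933083)²) = √(224676.000 + 14853316.000) = 3883.039 m.
3632 ≤ 3883.039 < 4448 → Z-18.

Z-18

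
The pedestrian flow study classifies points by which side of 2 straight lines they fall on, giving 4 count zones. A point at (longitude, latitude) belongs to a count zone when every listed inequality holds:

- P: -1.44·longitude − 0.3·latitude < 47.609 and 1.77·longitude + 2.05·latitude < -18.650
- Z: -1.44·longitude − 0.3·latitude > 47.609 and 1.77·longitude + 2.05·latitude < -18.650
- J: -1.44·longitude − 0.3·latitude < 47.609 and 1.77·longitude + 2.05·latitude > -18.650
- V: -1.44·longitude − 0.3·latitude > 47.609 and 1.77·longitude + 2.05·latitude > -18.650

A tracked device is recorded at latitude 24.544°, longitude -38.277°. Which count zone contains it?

-1.44·-38.277 − 0.3·24.544 = 47.756, which is > 47.609
1.77·-38.277 + 2.05·24.544 = -17.435, which is > -18.650
This sign pattern matches V.

V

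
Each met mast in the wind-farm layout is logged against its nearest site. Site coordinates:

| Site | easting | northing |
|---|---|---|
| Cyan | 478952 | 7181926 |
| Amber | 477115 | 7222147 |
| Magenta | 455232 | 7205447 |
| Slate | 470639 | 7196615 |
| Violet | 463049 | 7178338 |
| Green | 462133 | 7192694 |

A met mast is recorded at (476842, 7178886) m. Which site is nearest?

Squared distances to each site:
Cyan: 13693700.000; Amber: 1871588650.000; Magenta: 1172478821.000; Slate: 352794650.000; Violet: 190547153.000; Green: 407015545.000.
Minimum at Cyan.

Cyan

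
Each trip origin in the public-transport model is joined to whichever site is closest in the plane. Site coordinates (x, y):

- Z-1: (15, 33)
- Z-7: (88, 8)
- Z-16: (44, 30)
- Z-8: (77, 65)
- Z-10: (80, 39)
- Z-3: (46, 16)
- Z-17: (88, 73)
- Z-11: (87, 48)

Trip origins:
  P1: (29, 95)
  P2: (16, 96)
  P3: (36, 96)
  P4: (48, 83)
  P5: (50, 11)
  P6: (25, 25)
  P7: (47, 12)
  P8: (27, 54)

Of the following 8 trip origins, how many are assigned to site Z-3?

2

P1 → Z-8
P2 → Z-1
P3 → Z-8
P4 → Z-8
P5 → Z-3
P6 → Z-1
P7 → Z-3
P8 → Z-1
2 of the 8 go to Z-3.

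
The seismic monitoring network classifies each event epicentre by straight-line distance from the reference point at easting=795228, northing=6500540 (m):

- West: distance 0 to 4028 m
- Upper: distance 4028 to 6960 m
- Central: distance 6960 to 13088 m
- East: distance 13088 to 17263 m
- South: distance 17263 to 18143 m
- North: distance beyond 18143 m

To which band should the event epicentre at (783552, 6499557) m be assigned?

Distance = √((783552−795228)² + (6499557−6500540)²) = √(136328976.000 + 966289.000) = 11717.306 m.
6960 ≤ 11717.306 < 13088 → Central.

Central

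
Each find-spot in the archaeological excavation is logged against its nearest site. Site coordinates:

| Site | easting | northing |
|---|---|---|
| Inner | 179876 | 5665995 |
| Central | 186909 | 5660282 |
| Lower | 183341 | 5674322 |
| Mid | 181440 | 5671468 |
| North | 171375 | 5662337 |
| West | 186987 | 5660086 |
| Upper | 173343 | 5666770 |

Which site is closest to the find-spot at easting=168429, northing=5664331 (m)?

Squared distances to each site:
Inner: 133802705.000; Central: 357904801.000; Lower: 322187825.000; Mid: 220222890.000; North: 12654952.000; West: 362419389.000; Upper: 30096117.000.
Minimum at North.

North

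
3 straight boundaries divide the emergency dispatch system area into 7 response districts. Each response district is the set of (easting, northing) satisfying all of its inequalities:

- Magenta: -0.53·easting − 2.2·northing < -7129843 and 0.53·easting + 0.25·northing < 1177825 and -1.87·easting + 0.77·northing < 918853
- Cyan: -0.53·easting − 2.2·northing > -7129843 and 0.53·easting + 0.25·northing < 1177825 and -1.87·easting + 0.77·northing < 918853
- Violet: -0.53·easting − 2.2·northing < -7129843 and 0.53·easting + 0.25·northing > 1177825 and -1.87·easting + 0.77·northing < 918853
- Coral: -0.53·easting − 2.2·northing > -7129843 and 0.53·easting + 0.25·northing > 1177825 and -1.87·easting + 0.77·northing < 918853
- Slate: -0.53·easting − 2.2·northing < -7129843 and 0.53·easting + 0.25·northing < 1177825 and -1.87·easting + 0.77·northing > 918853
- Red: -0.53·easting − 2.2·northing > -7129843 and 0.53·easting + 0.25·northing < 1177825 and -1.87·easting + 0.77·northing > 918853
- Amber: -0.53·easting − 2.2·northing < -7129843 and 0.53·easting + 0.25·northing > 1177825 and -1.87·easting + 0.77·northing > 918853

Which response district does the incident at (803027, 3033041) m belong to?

-0.53·803027 − 2.2·3033041 = -7098294.510, which is > -7129843
0.53·803027 + 0.25·3033041 = 1183864.560, which is > 1177825
-1.87·803027 + 0.77·3033041 = 833781.080, which is < 918853
This sign pattern matches Coral.

Coral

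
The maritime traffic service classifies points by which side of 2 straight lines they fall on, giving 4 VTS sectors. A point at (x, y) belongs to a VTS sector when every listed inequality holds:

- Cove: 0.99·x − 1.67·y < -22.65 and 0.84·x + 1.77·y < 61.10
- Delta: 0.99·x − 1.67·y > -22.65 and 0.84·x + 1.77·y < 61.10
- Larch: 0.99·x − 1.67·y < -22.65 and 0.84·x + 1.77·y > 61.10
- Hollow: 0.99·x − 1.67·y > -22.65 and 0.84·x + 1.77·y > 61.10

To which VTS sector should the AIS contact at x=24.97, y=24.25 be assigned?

Hollow

0.99·24.97 − 1.67·24.25 = -15.777, which is > -22.65
0.84·24.97 + 1.77·24.25 = 63.897, which is > 61.10
This sign pattern matches Hollow.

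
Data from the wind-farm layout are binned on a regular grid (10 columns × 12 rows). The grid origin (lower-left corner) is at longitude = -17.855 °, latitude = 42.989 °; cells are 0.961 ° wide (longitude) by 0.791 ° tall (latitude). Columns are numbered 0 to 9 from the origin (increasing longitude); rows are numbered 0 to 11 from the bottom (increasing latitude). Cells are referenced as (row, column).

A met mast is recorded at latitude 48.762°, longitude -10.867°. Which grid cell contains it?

(7, 7)

Column index: ⌊(-10.867 − -17.855) / 0.961⌋ = ⌊7.272⌋ = 7
Row offset from origin: ⌊(48.762 − 42.989) / 0.791⌋ = ⌊7.298⌋ = 7 → row 7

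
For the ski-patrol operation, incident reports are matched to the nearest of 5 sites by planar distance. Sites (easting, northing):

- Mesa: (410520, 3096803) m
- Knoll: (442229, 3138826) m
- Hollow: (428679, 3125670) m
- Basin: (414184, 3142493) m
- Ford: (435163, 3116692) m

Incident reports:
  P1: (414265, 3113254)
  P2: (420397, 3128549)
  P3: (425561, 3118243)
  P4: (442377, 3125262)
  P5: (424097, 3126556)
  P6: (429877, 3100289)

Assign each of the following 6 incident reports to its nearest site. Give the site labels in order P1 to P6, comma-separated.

P1 → Mesa (d²=284660426.00)
P2 → Hollow (d²=76880165.00)
P3 → Hollow (d²=64882253.00)
P4 → Ford (d²=125486696.00)
P5 → Hollow (d²=21779720.00)
P6 → Ford (d²=297000205.00)

Mesa, Hollow, Hollow, Ford, Hollow, Ford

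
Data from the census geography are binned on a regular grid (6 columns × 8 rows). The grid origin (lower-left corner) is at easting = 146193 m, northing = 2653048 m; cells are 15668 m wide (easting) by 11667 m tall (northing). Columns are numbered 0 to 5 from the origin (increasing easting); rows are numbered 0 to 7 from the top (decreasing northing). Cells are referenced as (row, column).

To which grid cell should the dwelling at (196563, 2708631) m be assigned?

(3, 3)

Column index: ⌊(196563 − 146193) / 15668⌋ = ⌊3.215⌋ = 3
Row offset from origin: ⌊(2708631 − 2653048) / 11667⌋ = ⌊4.764⌋ = 4 → row 3 (counted from top)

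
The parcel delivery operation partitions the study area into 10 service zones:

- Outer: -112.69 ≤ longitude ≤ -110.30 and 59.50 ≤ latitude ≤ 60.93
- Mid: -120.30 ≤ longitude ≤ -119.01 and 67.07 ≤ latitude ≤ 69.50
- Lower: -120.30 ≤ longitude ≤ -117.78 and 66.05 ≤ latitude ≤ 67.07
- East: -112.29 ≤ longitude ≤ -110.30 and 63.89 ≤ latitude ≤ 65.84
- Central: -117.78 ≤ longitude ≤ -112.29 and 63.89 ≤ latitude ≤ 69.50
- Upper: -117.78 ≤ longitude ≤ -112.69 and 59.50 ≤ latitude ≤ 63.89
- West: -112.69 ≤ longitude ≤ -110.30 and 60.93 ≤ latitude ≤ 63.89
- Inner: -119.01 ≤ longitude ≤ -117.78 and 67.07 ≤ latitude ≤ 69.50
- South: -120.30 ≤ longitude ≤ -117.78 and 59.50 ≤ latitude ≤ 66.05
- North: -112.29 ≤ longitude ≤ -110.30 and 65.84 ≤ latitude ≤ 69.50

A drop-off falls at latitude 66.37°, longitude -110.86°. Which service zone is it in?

The point has longitude = -110.86 and latitude = 66.37.
Only North satisfies -112.29 ≤ longitude ≤ -110.30 and 65.84 ≤ latitude ≤ 69.50.

North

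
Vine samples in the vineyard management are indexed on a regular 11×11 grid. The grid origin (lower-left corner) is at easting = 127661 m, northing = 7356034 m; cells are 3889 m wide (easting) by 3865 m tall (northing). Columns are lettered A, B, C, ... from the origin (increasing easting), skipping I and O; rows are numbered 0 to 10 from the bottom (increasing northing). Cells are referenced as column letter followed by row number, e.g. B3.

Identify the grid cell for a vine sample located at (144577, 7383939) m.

Column index: ⌊(144577 − 127661) / 3889⌋ = ⌊4.350⌋ = 4 → column E
Row offset from origin: ⌊(7383939 − 7356034) / 3865⌋ = ⌊7.220⌋ = 7 → row 7

E7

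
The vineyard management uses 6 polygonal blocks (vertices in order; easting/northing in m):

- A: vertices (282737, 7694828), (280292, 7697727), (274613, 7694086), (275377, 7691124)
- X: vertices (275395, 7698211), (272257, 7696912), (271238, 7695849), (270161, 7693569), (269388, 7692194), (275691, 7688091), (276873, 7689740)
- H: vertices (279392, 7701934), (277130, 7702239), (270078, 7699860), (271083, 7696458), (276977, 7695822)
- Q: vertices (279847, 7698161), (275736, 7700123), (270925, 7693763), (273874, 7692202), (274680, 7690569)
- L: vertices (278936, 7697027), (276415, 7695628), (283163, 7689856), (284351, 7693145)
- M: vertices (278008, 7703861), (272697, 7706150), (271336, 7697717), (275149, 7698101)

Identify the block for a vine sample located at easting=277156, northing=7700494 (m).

H

Cast a ray rightward from (277156, 7700494). For each polygon, the edges (by vertex number in listed order) whose endpoints lie on opposite sides of northing = 7700494, where each meets that height, and whether that is right or left of the point:
A: no edge straddles that height → 0 crossings.
X: no edge straddles that height → 0 crossings.
H: 2–3 at easting≈271957.3 (left), 5–1 at easting≈278823.0 (right) → 1 crossing.
Q: no edge straddles that height → 0 crossings.
L: no edge straddles that height → 0 crossings.
M: 2–3 at easting≈271784.2 (left), 4–1 at easting≈276336.8 (left) → 0 crossings.
Only H has an odd count, so the point is inside H.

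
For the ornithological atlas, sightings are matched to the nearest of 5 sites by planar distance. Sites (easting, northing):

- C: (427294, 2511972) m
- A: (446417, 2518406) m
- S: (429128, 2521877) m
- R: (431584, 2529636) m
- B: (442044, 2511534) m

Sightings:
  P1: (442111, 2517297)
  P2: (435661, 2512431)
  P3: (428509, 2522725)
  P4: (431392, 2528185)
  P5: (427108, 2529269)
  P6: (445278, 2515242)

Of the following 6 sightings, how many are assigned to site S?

1

P1 → A
P2 → B
P3 → S
P4 → R
P5 → R
P6 → A
1 of the 6 goes to S.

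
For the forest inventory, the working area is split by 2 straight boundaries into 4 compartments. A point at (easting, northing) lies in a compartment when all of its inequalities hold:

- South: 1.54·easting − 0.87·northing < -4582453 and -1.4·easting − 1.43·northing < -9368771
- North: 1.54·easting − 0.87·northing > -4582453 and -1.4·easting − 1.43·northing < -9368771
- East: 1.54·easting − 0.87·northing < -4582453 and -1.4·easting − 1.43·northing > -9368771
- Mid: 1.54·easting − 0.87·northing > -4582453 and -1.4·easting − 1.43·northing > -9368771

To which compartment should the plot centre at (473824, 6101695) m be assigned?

1.54·473824 − 0.87·6101695 = -4578785.690, which is > -4582453
-1.4·473824 − 1.43·6101695 = -9388777.450, which is < -9368771
This sign pattern matches North.

North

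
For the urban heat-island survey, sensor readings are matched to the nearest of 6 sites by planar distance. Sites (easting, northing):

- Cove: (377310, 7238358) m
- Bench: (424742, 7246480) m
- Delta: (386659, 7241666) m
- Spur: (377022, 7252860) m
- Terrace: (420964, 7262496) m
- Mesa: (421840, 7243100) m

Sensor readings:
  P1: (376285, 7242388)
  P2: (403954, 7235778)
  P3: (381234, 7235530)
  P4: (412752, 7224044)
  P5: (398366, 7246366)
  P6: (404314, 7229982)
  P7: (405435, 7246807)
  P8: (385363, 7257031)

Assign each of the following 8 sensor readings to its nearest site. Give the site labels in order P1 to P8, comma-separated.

P1 → Cove (d²=17291525.00)
P2 → Delta (d²=333785569.00)
P3 → Cove (d²=23395360.00)
P4 → Mesa (d²=445722880.00)
P5 → Delta (d²=159143849.00)
P6 → Delta (d²=448214881.00)
P7 → Mesa (d²=282865874.00)
P8 → Spur (d²=86969522.00)

Cove, Delta, Cove, Mesa, Delta, Delta, Mesa, Spur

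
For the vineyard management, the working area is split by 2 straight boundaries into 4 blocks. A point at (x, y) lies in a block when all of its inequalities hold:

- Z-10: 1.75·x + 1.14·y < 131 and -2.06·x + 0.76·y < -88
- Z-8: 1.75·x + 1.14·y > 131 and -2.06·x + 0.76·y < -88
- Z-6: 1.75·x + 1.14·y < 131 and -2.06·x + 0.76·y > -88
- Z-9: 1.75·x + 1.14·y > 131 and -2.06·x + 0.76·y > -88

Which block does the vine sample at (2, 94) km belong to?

1.75·2 + 1.14·94 = 110.660, which is < 131
-2.06·2 + 0.76·94 = 67.320, which is > -88
This sign pattern matches Z-6.

Z-6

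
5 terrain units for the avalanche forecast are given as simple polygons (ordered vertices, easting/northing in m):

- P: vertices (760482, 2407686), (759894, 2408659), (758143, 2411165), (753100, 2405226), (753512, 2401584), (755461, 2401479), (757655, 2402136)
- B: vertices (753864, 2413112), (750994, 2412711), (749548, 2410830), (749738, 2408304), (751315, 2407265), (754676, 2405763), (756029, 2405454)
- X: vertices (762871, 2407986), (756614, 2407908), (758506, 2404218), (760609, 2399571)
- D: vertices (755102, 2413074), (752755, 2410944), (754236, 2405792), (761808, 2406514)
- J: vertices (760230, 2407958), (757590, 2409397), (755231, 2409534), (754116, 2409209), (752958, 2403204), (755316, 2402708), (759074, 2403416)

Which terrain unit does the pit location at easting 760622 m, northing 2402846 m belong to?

Cast a ray rightward from (760622, 2402846). For each polygon, the edges (by vertex number in listed order) whose endpoints lie on opposite sides of northing = 2402846, where each meets that height, and whether that is right or left of the point:
P: 4–5 at easting≈753369.2 (left), 7–1 at easting≈758016.7 (left) → 0 crossings.
B: no edge straddles that height → 0 crossings.
X: 3–4 at easting≈759126.9 (left), 4–1 at easting≈761489.3 (right) → 1 crossing.
D: no edge straddles that height → 0 crossings.
J: 5–6 at easting≈754659.9 (left), 6–7 at easting≈756048.5 (left) → 0 crossings.
Only X has an odd count, so the point is inside X.

X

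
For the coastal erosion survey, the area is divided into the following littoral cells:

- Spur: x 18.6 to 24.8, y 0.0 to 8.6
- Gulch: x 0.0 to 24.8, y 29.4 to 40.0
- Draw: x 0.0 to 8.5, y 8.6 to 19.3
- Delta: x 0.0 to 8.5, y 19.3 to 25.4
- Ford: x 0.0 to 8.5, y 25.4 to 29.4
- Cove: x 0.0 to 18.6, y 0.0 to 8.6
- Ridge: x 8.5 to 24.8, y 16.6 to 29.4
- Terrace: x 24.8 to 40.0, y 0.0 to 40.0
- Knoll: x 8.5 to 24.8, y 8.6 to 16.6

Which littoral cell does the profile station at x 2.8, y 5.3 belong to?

The point has x = 2.8 and y = 5.3.
Only Cove satisfies 0.0 ≤ x ≤ 18.6 and 0.0 ≤ y ≤ 8.6.

Cove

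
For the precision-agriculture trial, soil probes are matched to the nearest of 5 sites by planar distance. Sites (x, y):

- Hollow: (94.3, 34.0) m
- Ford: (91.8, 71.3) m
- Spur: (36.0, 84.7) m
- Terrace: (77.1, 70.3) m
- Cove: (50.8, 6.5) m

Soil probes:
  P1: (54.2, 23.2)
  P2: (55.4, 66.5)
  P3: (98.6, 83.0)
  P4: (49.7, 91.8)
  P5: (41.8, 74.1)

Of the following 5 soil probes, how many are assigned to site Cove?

1

P1 → Cove
P2 → Terrace
P3 → Ford
P4 → Spur
P5 → Spur
1 of the 5 goes to Cove.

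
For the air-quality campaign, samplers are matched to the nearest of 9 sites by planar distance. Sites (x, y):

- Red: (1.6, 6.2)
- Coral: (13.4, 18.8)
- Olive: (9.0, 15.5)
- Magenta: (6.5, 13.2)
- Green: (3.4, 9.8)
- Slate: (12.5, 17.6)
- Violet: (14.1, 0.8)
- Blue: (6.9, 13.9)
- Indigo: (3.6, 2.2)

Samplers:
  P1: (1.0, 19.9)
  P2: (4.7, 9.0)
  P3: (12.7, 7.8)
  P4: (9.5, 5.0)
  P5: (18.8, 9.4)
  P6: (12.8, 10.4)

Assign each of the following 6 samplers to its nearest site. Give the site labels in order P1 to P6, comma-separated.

Blue, Green, Violet, Violet, Violet, Olive

P1 → Blue (d²=70.81)
P2 → Green (d²=2.33)
P3 → Violet (d²=50.96)
P4 → Violet (d²=38.80)
P5 → Violet (d²=96.05)
P6 → Olive (d²=40.45)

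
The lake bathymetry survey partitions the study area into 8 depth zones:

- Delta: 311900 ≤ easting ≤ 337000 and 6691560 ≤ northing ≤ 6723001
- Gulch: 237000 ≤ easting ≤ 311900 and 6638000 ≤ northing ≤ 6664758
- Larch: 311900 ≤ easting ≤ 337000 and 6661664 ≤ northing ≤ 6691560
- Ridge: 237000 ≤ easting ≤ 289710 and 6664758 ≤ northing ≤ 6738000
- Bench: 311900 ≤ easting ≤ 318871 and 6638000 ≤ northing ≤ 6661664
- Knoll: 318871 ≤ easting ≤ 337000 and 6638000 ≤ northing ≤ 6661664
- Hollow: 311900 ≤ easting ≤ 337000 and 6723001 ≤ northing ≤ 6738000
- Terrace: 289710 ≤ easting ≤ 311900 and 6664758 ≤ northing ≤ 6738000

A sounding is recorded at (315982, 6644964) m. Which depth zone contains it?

The point has easting = 315982 and northing = 6644964.
Only Bench satisfies 311900 ≤ easting ≤ 318871 and 6638000 ≤ northing ≤ 6661664.

Bench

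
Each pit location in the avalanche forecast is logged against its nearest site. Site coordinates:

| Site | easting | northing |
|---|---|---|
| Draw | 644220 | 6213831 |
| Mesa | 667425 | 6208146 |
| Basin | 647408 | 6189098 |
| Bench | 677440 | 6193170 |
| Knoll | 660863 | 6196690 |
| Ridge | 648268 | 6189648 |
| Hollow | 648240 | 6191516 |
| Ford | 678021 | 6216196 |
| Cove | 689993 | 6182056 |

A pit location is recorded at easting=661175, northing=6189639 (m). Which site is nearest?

Squared distances to each site:
Draw: 872724889.000; Mesa: 381571549.000; Basin: 189822970.000; Bench: 277018186.000; Knoll: 49813945.000; Ridge: 166590730.000; Hollow: 170837354.000; Ford: 989061965.000; Cove: 887979013.000.
Minimum at Knoll.

Knoll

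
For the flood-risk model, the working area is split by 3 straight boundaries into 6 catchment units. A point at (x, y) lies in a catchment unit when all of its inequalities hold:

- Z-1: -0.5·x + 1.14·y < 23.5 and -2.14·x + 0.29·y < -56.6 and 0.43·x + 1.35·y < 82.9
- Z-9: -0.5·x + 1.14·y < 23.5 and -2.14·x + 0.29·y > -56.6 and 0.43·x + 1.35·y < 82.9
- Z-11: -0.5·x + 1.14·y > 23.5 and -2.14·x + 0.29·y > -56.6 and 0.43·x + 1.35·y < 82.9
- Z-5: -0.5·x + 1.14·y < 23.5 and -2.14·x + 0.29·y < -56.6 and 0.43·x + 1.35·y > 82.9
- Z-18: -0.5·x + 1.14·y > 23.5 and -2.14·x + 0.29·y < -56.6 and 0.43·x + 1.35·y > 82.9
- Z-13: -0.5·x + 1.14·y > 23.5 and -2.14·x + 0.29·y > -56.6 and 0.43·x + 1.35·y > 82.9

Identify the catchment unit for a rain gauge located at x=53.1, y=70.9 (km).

Z-18

-0.5·53.1 + 1.14·70.9 = 54.276, which is > 23.5
-2.14·53.1 + 0.29·70.9 = -93.073, which is < -56.6
0.43·53.1 + 1.35·70.9 = 118.548, which is > 82.9
This sign pattern matches Z-18.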